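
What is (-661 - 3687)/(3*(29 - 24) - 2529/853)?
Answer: -1854422/5133 ≈ -361.27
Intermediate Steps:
(-661 - 3687)/(3*(29 - 24) - 2529/853) = -4348/(3*5 - 2529*1/853) = -4348/(15 - 2529/853) = -4348/10266/853 = -4348*853/10266 = -1854422/5133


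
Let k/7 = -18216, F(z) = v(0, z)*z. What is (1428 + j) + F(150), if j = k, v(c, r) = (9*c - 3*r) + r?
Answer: -171084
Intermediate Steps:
v(c, r) = -2*r + 9*c (v(c, r) = (-3*r + 9*c) + r = -2*r + 9*c)
F(z) = -2*z**2 (F(z) = (-2*z + 9*0)*z = (-2*z + 0)*z = (-2*z)*z = -2*z**2)
k = -127512 (k = 7*(-18216) = -127512)
j = -127512
(1428 + j) + F(150) = (1428 - 127512) - 2*150**2 = -126084 - 2*22500 = -126084 - 45000 = -171084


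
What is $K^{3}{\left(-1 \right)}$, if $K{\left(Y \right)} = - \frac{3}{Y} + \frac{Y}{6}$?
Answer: $\frac{4913}{216} \approx 22.745$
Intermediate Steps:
$K{\left(Y \right)} = - \frac{3}{Y} + \frac{Y}{6}$ ($K{\left(Y \right)} = - \frac{3}{Y} + Y \frac{1}{6} = - \frac{3}{Y} + \frac{Y}{6}$)
$K^{3}{\left(-1 \right)} = \left(- \frac{3}{-1} + \frac{1}{6} \left(-1\right)\right)^{3} = \left(\left(-3\right) \left(-1\right) - \frac{1}{6}\right)^{3} = \left(3 - \frac{1}{6}\right)^{3} = \left(\frac{17}{6}\right)^{3} = \frac{4913}{216}$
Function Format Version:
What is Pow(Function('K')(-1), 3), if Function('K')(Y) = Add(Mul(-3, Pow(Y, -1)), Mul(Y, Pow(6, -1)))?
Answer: Rational(4913, 216) ≈ 22.745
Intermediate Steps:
Function('K')(Y) = Add(Mul(-3, Pow(Y, -1)), Mul(Rational(1, 6), Y)) (Function('K')(Y) = Add(Mul(-3, Pow(Y, -1)), Mul(Y, Rational(1, 6))) = Add(Mul(-3, Pow(Y, -1)), Mul(Rational(1, 6), Y)))
Pow(Function('K')(-1), 3) = Pow(Add(Mul(-3, Pow(-1, -1)), Mul(Rational(1, 6), -1)), 3) = Pow(Add(Mul(-3, -1), Rational(-1, 6)), 3) = Pow(Add(3, Rational(-1, 6)), 3) = Pow(Rational(17, 6), 3) = Rational(4913, 216)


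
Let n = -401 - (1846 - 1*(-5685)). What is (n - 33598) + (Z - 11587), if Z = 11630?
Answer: -41487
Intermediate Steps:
n = -7932 (n = -401 - (1846 + 5685) = -401 - 1*7531 = -401 - 7531 = -7932)
(n - 33598) + (Z - 11587) = (-7932 - 33598) + (11630 - 11587) = -41530 + 43 = -41487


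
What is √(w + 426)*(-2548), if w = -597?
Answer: -7644*I*√19 ≈ -33319.0*I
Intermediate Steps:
√(w + 426)*(-2548) = √(-597 + 426)*(-2548) = √(-171)*(-2548) = (3*I*√19)*(-2548) = -7644*I*√19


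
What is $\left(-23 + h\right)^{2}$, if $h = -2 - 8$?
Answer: $1089$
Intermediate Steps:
$h = -10$ ($h = -2 - 8 = -10$)
$\left(-23 + h\right)^{2} = \left(-23 - 10\right)^{2} = \left(-33\right)^{2} = 1089$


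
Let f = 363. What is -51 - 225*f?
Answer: -81726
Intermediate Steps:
-51 - 225*f = -51 - 225*363 = -51 - 81675 = -81726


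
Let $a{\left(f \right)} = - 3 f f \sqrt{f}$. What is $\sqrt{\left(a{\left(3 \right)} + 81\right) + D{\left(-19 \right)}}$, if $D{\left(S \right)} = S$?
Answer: $\sqrt{62 - 27 \sqrt{3}} \approx 3.9032$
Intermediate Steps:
$a{\left(f \right)} = - 3 f^{\frac{5}{2}}$ ($a{\left(f \right)} = - 3 f^{2} \sqrt{f} = - 3 f^{\frac{5}{2}}$)
$\sqrt{\left(a{\left(3 \right)} + 81\right) + D{\left(-19 \right)}} = \sqrt{\left(- 3 \cdot 3^{\frac{5}{2}} + 81\right) - 19} = \sqrt{\left(- 3 \cdot 9 \sqrt{3} + 81\right) - 19} = \sqrt{\left(- 27 \sqrt{3} + 81\right) - 19} = \sqrt{\left(81 - 27 \sqrt{3}\right) - 19} = \sqrt{62 - 27 \sqrt{3}}$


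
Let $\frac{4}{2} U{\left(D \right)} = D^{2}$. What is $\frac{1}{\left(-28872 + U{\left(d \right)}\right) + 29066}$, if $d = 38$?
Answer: $\frac{1}{916} \approx 0.0010917$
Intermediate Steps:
$U{\left(D \right)} = \frac{D^{2}}{2}$
$\frac{1}{\left(-28872 + U{\left(d \right)}\right) + 29066} = \frac{1}{\left(-28872 + \frac{38^{2}}{2}\right) + 29066} = \frac{1}{\left(-28872 + \frac{1}{2} \cdot 1444\right) + 29066} = \frac{1}{\left(-28872 + 722\right) + 29066} = \frac{1}{-28150 + 29066} = \frac{1}{916}$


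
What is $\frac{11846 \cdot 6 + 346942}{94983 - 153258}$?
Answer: $- \frac{418018}{58275} \approx -7.1732$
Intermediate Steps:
$\frac{11846 \cdot 6 + 346942}{94983 - 153258} = \frac{71076 + 346942}{-58275} = 418018 \left(- \frac{1}{58275}\right) = - \frac{418018}{58275}$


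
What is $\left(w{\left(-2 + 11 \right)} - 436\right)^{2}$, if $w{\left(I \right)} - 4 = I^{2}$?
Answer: $123201$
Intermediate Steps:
$w{\left(I \right)} = 4 + I^{2}$
$\left(w{\left(-2 + 11 \right)} - 436\right)^{2} = \left(\left(4 + \left(-2 + 11\right)^{2}\right) - 436\right)^{2} = \left(\left(4 + 9^{2}\right) - 436\right)^{2} = \left(\left(4 + 81\right) - 436\right)^{2} = \left(85 - 436\right)^{2} = \left(-351\right)^{2} = 123201$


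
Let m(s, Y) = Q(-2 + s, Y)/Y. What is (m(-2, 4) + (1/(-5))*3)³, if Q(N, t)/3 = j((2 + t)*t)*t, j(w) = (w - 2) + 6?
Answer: 72511713/125 ≈ 5.8009e+5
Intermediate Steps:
j(w) = 4 + w (j(w) = (-2 + w) + 6 = 4 + w)
Q(N, t) = 3*t*(4 + t*(2 + t)) (Q(N, t) = 3*((4 + (2 + t)*t)*t) = 3*((4 + t*(2 + t))*t) = 3*(t*(4 + t*(2 + t))) = 3*t*(4 + t*(2 + t)))
m(s, Y) = 12 + 3*Y*(2 + Y) (m(s, Y) = (3*Y*(4 + Y*(2 + Y)))/Y = 12 + 3*Y*(2 + Y))
(m(-2, 4) + (1/(-5))*3)³ = ((12 + 3*4*(2 + 4)) + (1/(-5))*3)³ = ((12 + 3*4*6) + (1*(-⅕))*3)³ = ((12 + 72) - ⅕*3)³ = (84 - ⅗)³ = (417/5)³ = 72511713/125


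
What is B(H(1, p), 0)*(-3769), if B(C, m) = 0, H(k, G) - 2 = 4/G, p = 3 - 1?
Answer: 0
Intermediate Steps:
p = 2
H(k, G) = 2 + 4/G
B(H(1, p), 0)*(-3769) = 0*(-3769) = 0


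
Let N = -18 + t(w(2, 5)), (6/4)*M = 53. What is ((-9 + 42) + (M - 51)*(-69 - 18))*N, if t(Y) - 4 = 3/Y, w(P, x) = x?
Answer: -93532/5 ≈ -18706.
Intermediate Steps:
M = 106/3 (M = (⅔)*53 = 106/3 ≈ 35.333)
t(Y) = 4 + 3/Y
N = -67/5 (N = -18 + (4 + 3/5) = -18 + (4 + 3*(⅕)) = -18 + (4 + ⅗) = -18 + 23/5 = -67/5 ≈ -13.400)
((-9 + 42) + (M - 51)*(-69 - 18))*N = ((-9 + 42) + (106/3 - 51)*(-69 - 18))*(-67/5) = (33 - 47/3*(-87))*(-67/5) = (33 + 1363)*(-67/5) = 1396*(-67/5) = -93532/5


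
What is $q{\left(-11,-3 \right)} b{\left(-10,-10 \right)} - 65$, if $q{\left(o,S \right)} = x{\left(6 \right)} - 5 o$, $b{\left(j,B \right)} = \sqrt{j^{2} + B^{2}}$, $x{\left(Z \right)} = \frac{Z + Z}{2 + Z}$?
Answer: $-65 + 565 \sqrt{2} \approx 734.03$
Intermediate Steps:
$x{\left(Z \right)} = \frac{2 Z}{2 + Z}$
$b{\left(j,B \right)} = \sqrt{B^{2} + j^{2}}$
$q{\left(o,S \right)} = \frac{3}{2} - 5 o$ ($q{\left(o,S \right)} = 2 \cdot 6 \frac{1}{2 + 6} - 5 o = 2 \cdot 6 \cdot \frac{1}{8} - 5 o = \frac{3}{2} - 5 o$)
$q{\left(-11,-3 \right)} b{\left(-10,-10 \right)} - 65 = \left(\frac{3}{2} - -55\right) \sqrt{\left(-10\right)^{2} + \left(-10\right)^{2}} - 65 = \left(\frac{3}{2} + 55\right) \sqrt{100 + 100} - 65 = \frac{113 \sqrt{200}}{2} - 65 = \frac{113 \cdot 10 \sqrt{2}}{2} - 65 = 565 \sqrt{2} - 65 = -65 + 565 \sqrt{2}$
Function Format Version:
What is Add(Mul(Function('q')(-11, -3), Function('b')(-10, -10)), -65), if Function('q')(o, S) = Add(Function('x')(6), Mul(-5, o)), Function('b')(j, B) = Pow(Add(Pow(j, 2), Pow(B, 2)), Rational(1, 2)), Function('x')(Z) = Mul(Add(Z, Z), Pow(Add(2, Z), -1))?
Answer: Add(-65, Mul(565, Pow(2, Rational(1, 2)))) ≈ 734.03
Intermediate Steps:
Function('x')(Z) = Mul(2, Z, Pow(Add(2, Z), -1)) (Function('x')(Z) = Mul(Mul(2, Z), Pow(Add(2, Z), -1)) = Mul(2, Z, Pow(Add(2, Z), -1)))
Function('b')(j, B) = Pow(Add(Pow(B, 2), Pow(j, 2)), Rational(1, 2))
Function('q')(o, S) = Add(Rational(3, 2), Mul(-5, o)) (Function('q')(o, S) = Add(Mul(2, 6, Pow(Add(2, 6), -1)), Mul(-5, o)) = Add(Mul(2, 6, Pow(8, -1)), Mul(-5, o)) = Add(Mul(2, 6, Rational(1, 8)), Mul(-5, o)) = Add(Rational(3, 2), Mul(-5, o)))
Add(Mul(Function('q')(-11, -3), Function('b')(-10, -10)), -65) = Add(Mul(Add(Rational(3, 2), Mul(-5, -11)), Pow(Add(Pow(-10, 2), Pow(-10, 2)), Rational(1, 2))), -65) = Add(Mul(Add(Rational(3, 2), 55), Pow(Add(100, 100), Rational(1, 2))), -65) = Add(Mul(Rational(113, 2), Pow(200, Rational(1, 2))), -65) = Add(Mul(Rational(113, 2), Mul(10, Pow(2, Rational(1, 2)))), -65) = Add(Mul(565, Pow(2, Rational(1, 2))), -65) = Add(-65, Mul(565, Pow(2, Rational(1, 2))))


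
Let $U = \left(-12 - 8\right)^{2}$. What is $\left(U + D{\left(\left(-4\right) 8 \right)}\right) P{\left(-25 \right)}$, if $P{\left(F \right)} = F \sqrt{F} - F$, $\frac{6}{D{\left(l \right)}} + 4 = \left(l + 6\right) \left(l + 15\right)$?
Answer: $\frac{730025}{73} - \frac{3650125 i}{73} \approx 10000.0 - 50002.0 i$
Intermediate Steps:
$D{\left(l \right)} = \frac{6}{-4 + \left(6 + l\right) \left(15 + l\right)}$ ($D{\left(l \right)} = \frac{6}{-4 + \left(l + 6\right) \left(l + 15\right)} = \frac{6}{-4 + \left(6 + l\right) \left(15 + l\right)}$)
$P{\left(F \right)} = F^{\frac{3}{2}} - F$
$U = 400$ ($U = \left(-20\right)^{2} = 400$)
$\left(U + D{\left(\left(-4\right) 8 \right)}\right) P{\left(-25 \right)} = \left(400 + \frac{6}{86 + \left(\left(-4\right) 8\right)^{2} + 21 \left(\left(-4\right) 8\right)}\right) \left(\left(-25\right)^{\frac{3}{2}} - -25\right) = \left(400 + \frac{6}{86 + \left(-32\right)^{2} + 21 \left(-32\right)}\right) \left(- 125 i + 25\right) = \left(400 + \frac{6}{86 + 1024 - 672}\right) \left(25 - 125 i\right) = \left(400 + \frac{6}{438}\right) \left(25 - 125 i\right) = \left(400 + 6 \cdot \frac{1}{438}\right) \left(25 - 125 i\right) = \left(400 + \frac{1}{73}\right) \left(25 - 125 i\right) = \frac{29201 \left(25 - 125 i\right)}{73} = \frac{730025}{73} - \frac{3650125 i}{73}$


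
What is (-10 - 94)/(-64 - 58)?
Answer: 52/61 ≈ 0.85246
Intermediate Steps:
(-10 - 94)/(-64 - 58) = -104/(-122) = -1/122*(-104) = 52/61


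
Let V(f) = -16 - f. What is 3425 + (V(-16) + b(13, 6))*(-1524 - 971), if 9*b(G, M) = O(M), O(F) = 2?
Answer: 25835/9 ≈ 2870.6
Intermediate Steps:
b(G, M) = 2/9 (b(G, M) = (⅑)*2 = 2/9)
3425 + (V(-16) + b(13, 6))*(-1524 - 971) = 3425 + ((-16 - 1*(-16)) + 2/9)*(-1524 - 971) = 3425 + ((-16 + 16) + 2/9)*(-2495) = 3425 + (0 + 2/9)*(-2495) = 3425 + (2/9)*(-2495) = 3425 - 4990/9 = 25835/9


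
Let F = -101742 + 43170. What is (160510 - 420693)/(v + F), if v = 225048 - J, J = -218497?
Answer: -260183/384973 ≈ -0.67585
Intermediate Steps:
F = -58572
v = 443545 (v = 225048 - 1*(-218497) = 225048 + 218497 = 443545)
(160510 - 420693)/(v + F) = (160510 - 420693)/(443545 - 58572) = -260183/384973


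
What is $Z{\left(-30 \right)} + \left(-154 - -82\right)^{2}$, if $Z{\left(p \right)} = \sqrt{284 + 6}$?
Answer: $5184 + \sqrt{290} \approx 5201.0$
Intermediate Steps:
$Z{\left(p \right)} = \sqrt{290}$
$Z{\left(-30 \right)} + \left(-154 - -82\right)^{2} = \sqrt{290} + \left(-154 - -82\right)^{2} = \sqrt{290} + \left(-154 + 82\right)^{2} = \sqrt{290} + \left(-72\right)^{2} = \sqrt{290} + 5184 = 5184 + \sqrt{290}$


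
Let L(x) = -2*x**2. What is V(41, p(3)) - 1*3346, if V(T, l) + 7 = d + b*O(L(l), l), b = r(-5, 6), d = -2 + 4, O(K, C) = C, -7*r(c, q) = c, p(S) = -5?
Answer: -23482/7 ≈ -3354.6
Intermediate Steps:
r(c, q) = -c/7
d = 2
b = 5/7 (b = -1/7*(-5) = 5/7 ≈ 0.71429)
V(T, l) = -5 + 5*l/7 (V(T, l) = -7 + (2 + 5*l/7) = -5 + 5*l/7)
V(41, p(3)) - 1*3346 = (-5 + (5/7)*(-5)) - 1*3346 = (-5 - 25/7) - 3346 = -60/7 - 3346 = -23482/7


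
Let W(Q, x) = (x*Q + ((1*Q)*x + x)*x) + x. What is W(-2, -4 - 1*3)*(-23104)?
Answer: 970368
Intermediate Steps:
W(Q, x) = x + Q*x + x*(x + Q*x) (W(Q, x) = (Q*x + (Q*x + x)*x) + x = (Q*x + (x + Q*x)*x) + x = (Q*x + x*(x + Q*x)) + x = x + Q*x + x*(x + Q*x))
W(-2, -4 - 1*3)*(-23104) = ((-4 - 1*3)*(1 - 2 + (-4 - 1*3) - 2*(-4 - 1*3)))*(-23104) = ((-4 - 3)*(1 - 2 + (-4 - 3) - 2*(-4 - 3)))*(-23104) = -7*(1 - 2 - 7 - 2*(-7))*(-23104) = -7*(1 - 2 - 7 + 14)*(-23104) = -7*6*(-23104) = -42*(-23104) = 970368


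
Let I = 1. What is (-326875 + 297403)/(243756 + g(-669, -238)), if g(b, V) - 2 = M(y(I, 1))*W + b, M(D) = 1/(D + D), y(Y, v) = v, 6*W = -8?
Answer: -88416/729265 ≈ -0.12124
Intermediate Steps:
W = -4/3 (W = (⅙)*(-8) = -4/3 ≈ -1.3333)
M(D) = 1/(2*D)
g(b, V) = 4/3 + b (g(b, V) = 2 + (((½)/1)*(-4/3) + b) = 2 + (((½)*1)*(-4/3) + b) = 2 + ((½)*(-4/3) + b) = 2 + (-⅔ + b) = 4/3 + b)
(-326875 + 297403)/(243756 + g(-669, -238)) = (-326875 + 297403)/(243756 + (4/3 - 669)) = -29472/(243756 - 2003/3) = -29472/729265/3 = -29472*3/729265 = -88416/729265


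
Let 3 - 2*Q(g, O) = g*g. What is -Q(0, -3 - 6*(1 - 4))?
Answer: -3/2 ≈ -1.5000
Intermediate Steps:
Q(g, O) = 3/2 - g²/2 (Q(g, O) = 3/2 - g*g/2 = 3/2 - g²/2)
-Q(0, -3 - 6*(1 - 4)) = -(3/2 - ½*0²) = -(3/2 - ½*0) = -(3/2 + 0) = -1*3/2 = -3/2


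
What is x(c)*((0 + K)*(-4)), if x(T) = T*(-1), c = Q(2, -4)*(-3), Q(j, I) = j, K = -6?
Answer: 144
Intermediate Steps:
c = -6 (c = 2*(-3) = -6)
x(T) = -T
x(c)*((0 + K)*(-4)) = (-1*(-6))*((0 - 6)*(-4)) = 6*(-6*(-4)) = 6*24 = 144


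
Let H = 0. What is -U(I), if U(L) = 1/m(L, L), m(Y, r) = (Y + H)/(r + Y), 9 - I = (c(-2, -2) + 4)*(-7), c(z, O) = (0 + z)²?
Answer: -2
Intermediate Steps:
c(z, O) = z²
I = 65 (I = 9 - ((-2)² + 4)*(-7) = 9 - (4 + 4)*(-7) = 9 - 8*(-7) = 9 - 1*(-56) = 9 + 56 = 65)
m(Y, r) = Y/(Y + r) (m(Y, r) = (Y + 0)/(r + Y) = Y/(Y + r))
U(L) = 2 (U(L) = 1/(L/(L + L)) = 1/(L/((2*L))) = 1/(L*(1/(2*L))) = 1/(½) = 2)
-U(I) = -1*2 = -2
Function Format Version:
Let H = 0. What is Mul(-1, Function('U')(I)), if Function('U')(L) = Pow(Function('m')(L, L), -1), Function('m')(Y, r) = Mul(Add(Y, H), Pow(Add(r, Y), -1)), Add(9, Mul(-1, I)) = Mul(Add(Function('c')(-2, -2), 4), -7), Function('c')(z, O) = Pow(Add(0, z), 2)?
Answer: -2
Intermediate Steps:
Function('c')(z, O) = Pow(z, 2)
I = 65 (I = Add(9, Mul(-1, Mul(Add(Pow(-2, 2), 4), -7))) = Add(9, Mul(-1, Mul(Add(4, 4), -7))) = Add(9, Mul(-1, Mul(8, -7))) = Add(9, Mul(-1, -56)) = Add(9, 56) = 65)
Function('m')(Y, r) = Mul(Y, Pow(Add(Y, r), -1)) (Function('m')(Y, r) = Mul(Add(Y, 0), Pow(Add(r, Y), -1)) = Mul(Y, Pow(Add(Y, r), -1)))
Function('U')(L) = 2 (Function('U')(L) = Pow(Mul(L, Pow(Add(L, L), -1)), -1) = Pow(Mul(L, Pow(Mul(2, L), -1)), -1) = Pow(Mul(L, Mul(Rational(1, 2), Pow(L, -1))), -1) = Pow(Rational(1, 2), -1) = 2)
Mul(-1, Function('U')(I)) = Mul(-1, 2) = -2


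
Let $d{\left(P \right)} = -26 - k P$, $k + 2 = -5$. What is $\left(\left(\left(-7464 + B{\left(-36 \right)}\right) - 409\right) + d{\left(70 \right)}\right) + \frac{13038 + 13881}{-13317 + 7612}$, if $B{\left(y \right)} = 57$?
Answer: $- \frac{41970079}{5705} \approx -7356.7$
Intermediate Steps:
$k = -7$ ($k = -2 - 5 = -7$)
$d{\left(P \right)} = -26 + 7 P$ ($d{\left(P \right)} = -26 - - 7 P = -26 + 7 P$)
$\left(\left(\left(-7464 + B{\left(-36 \right)}\right) - 409\right) + d{\left(70 \right)}\right) + \frac{13038 + 13881}{-13317 + 7612} = \left(\left(\left(-7464 + 57\right) - 409\right) + \left(-26 + 7 \cdot 70\right)\right) + \frac{13038 + 13881}{-13317 + 7612} = \left(\left(-7407 - 409\right) + \left(-26 + 490\right)\right) + \frac{26919}{-5705} = \left(-7816 + 464\right) + 26919 \left(- \frac{1}{5705}\right) = -7352 - \frac{26919}{5705} = - \frac{41970079}{5705}$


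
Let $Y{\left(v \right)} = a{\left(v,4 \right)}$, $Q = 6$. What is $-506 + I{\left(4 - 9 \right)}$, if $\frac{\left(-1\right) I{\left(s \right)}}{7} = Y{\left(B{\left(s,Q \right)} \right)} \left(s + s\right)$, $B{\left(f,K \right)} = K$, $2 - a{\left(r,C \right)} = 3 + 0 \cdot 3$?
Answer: $-576$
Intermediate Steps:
$a{\left(r,C \right)} = -1$ ($a{\left(r,C \right)} = 2 - \left(3 + 0 \cdot 3\right) = 2 - \left(3 + 0\right) = 2 - 3 = -1$)
$Y{\left(v \right)} = -1$
$I{\left(s \right)} = 14 s$ ($I{\left(s \right)} = - 7 \left(- (s + s)\right) = - 7 \left(- 2 s\right) = 14 s$)
$-506 + I{\left(4 - 9 \right)} = -506 + 14 \left(4 - 9\right) = -506 + 14 \left(-5\right) = -506 - 70 = -576$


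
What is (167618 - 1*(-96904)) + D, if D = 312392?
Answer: 576914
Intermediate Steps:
(167618 - 1*(-96904)) + D = (167618 - 1*(-96904)) + 312392 = (167618 + 96904) + 312392 = 264522 + 312392 = 576914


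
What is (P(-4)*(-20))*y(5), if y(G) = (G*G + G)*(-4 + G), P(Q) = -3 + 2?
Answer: 600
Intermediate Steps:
P(Q) = -1
y(G) = (-4 + G)*(G + G²) (y(G) = (G² + G)*(-4 + G) = (G + G²)*(-4 + G) = (-4 + G)*(G + G²))
(P(-4)*(-20))*y(5) = (-1*(-20))*(5*(-4 + 5² - 3*5)) = 20*(5*(-4 + 25 - 15)) = 20*(5*6) = 20*30 = 600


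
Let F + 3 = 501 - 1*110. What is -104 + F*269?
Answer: 104268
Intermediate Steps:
F = 388 (F = -3 + (501 - 1*110) = -3 + (501 - 110) = -3 + 391 = 388)
-104 + F*269 = -104 + 388*269 = -104 + 104372 = 104268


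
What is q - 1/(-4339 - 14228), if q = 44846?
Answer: 832655683/18567 ≈ 44846.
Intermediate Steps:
q - 1/(-4339 - 14228) = 44846 - 1/(-4339 - 14228) = 44846 - 1/(-18567) = 44846 - 1*(-1/18567) = 44846 + 1/18567 = 832655683/18567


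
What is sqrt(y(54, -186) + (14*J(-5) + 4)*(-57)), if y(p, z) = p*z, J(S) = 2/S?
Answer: 2*I*sqrt(62205)/5 ≈ 99.764*I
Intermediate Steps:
sqrt(y(54, -186) + (14*J(-5) + 4)*(-57)) = sqrt(54*(-186) + (14*(2/(-5)) + 4)*(-57)) = sqrt(-10044 + (14*(2*(-1/5)) + 4)*(-57)) = sqrt(-10044 + (14*(-2/5) + 4)*(-57)) = sqrt(-10044 + (-28/5 + 4)*(-57)) = sqrt(-10044 - 8/5*(-57)) = sqrt(-10044 + 456/5) = sqrt(-49764/5) = 2*I*sqrt(62205)/5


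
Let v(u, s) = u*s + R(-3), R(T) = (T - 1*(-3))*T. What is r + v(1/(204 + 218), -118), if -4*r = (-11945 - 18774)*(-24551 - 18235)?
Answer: -138663200755/422 ≈ -3.2859e+8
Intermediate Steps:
R(T) = T*(3 + T) (R(T) = (T + 3)*T = (3 + T)*T = T*(3 + T))
v(u, s) = s*u (v(u, s) = u*s - 3*(3 - 3) = s*u - 3*0 = s*u + 0 = s*u)
r = -657171567/2 (r = -(-11945 - 18774)*(-24551 - 18235)/4 = -(-30719)*(-42786)/4 = -1/4*1314343134 = -657171567/2 ≈ -3.2859e+8)
r + v(1/(204 + 218), -118) = -657171567/2 - 118/(204 + 218) = -657171567/2 - 118/422 = -657171567/2 - 118*1/422 = -657171567/2 - 59/211 = -138663200755/422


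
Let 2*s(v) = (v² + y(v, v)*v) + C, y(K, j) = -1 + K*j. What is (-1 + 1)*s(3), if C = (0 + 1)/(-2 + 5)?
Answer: 0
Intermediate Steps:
C = ⅓ (C = 1/3 = 1*(⅓) = ⅓ ≈ 0.33333)
s(v) = ⅙ + v²/2 + v*(-1 + v²)/2 (s(v) = ((v² + (-1 + v*v)*v) + ⅓)/2 = ((v² + (-1 + v²)*v) + ⅓)/2 = ((v² + v*(-1 + v²)) + ⅓)/2 = (⅓ + v² + v*(-1 + v²))/2 = ⅙ + v²/2 + v*(-1 + v²)/2)
(-1 + 1)*s(3) = (-1 + 1)*(⅙ + (½)*3² + (½)*3*(-1 + 3²)) = 0*(⅙ + (½)*9 + (½)*3*(-1 + 9)) = 0*(⅙ + 9/2 + (½)*3*8) = 0*(⅙ + 9/2 + 12) = 0*(50/3) = 0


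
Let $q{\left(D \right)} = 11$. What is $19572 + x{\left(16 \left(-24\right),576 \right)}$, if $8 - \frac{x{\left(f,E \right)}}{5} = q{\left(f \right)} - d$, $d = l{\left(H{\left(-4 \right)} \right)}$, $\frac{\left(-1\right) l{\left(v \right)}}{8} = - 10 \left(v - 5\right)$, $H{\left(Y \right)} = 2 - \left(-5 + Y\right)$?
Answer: $21957$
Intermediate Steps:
$H{\left(Y \right)} = 7 - Y$ ($H{\left(Y \right)} = 2 - \left(-5 + Y\right) = 7 - Y$)
$l{\left(v \right)} = -400 + 80 v$ ($l{\left(v \right)} = - 8 \left(- 10 \left(v - 5\right)\right) = - 8 \left(- 10 \left(-5 + v\right)\right) = - 8 \left(50 - 10 v\right) = -400 + 80 v$)
$d = 480$ ($d = -400 + 80 \left(7 - -4\right) = -400 + 80 \left(7 + 4\right) = -400 + 80 \cdot 11 = -400 + 880 = 480$)
$x{\left(f,E \right)} = 2385$ ($x{\left(f,E \right)} = 40 - 5 \left(11 - 480\right) = 40 - -2345 = 40 + 2345 = 2385$)
$19572 + x{\left(16 \left(-24\right),576 \right)} = 19572 + 2385 = 21957$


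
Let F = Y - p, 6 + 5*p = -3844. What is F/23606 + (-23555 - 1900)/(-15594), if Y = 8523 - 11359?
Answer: 94778921/61351994 ≈ 1.5448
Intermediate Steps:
p = -770 (p = -6/5 + (1/5)*(-3844) = -6/5 - 3844/5 = -770)
Y = -2836
F = -2066 (F = -2836 - 1*(-770) = -2836 + 770 = -2066)
F/23606 + (-23555 - 1900)/(-15594) = -2066/23606 + (-23555 - 1900)/(-15594) = -2066*1/23606 - 25455*(-1/15594) = -1033/11803 + 8485/5198 = 94778921/61351994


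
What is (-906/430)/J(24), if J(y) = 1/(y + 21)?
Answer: -4077/43 ≈ -94.814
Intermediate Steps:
J(y) = 1/(21 + y)
(-906/430)/J(24) = (-906/430)/(1/(21 + 24)) = (-906*1/430)/(1/45) = -453/(215*1/45) = -453/215*45 = -4077/43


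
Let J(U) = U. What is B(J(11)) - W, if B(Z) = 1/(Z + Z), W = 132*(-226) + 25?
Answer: 655755/22 ≈ 29807.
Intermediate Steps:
W = -29807 (W = -29832 + 25 = -29807)
B(Z) = 1/(2*Z)
B(J(11)) - W = (½)/11 - 1*(-29807) = (½)*(1/11) + 29807 = 1/22 + 29807 = 655755/22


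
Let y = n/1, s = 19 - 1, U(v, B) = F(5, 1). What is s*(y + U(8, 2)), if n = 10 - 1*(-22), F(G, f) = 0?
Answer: 576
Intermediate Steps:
U(v, B) = 0
n = 32 (n = 10 + 22 = 32)
s = 18
y = 32 (y = 32/1 = 32*1 = 32)
s*(y + U(8, 2)) = 18*(32 + 0) = 18*32 = 576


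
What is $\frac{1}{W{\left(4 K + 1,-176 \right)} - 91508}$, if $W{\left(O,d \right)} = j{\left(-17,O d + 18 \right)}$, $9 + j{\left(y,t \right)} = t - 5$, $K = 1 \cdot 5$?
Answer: $- \frac{1}{95200} \approx -1.0504 \cdot 10^{-5}$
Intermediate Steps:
$K = 5$
$j{\left(y,t \right)} = -14 + t$ ($j{\left(y,t \right)} = -9 + \left(t - 5\right) = -9 + \left(-5 + t\right) = -14 + t$)
$W{\left(O,d \right)} = 4 + O d$ ($W{\left(O,d \right)} = -14 + \left(O d + 18\right) = -14 + \left(18 + O d\right) = 4 + O d$)
$\frac{1}{W{\left(4 K + 1,-176 \right)} - 91508} = \frac{1}{\left(4 + \left(4 \cdot 5 + 1\right) \left(-176\right)\right) - 91508} = \frac{1}{\left(4 + \left(20 + 1\right) \left(-176\right)\right) - 91508} = \frac{1}{\left(4 + 21 \left(-176\right)\right) - 91508} = \frac{1}{\left(4 - 3696\right) - 91508} = \frac{1}{-3692 - 91508} = \frac{1}{-95200} = - \frac{1}{95200}$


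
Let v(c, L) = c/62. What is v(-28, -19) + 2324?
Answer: 72030/31 ≈ 2323.5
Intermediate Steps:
v(c, L) = c/62 (v(c, L) = c*(1/62) = c/62)
v(-28, -19) + 2324 = (1/62)*(-28) + 2324 = -14/31 + 2324 = 72030/31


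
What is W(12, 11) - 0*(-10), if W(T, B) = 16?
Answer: 16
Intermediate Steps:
W(12, 11) - 0*(-10) = 16 - 0*(-10) = 16 - 288*0 = 16 + 0 = 16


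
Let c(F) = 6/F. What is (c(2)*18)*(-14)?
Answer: -756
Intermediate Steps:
(c(2)*18)*(-14) = ((6/2)*18)*(-14) = ((6*(1/2))*18)*(-14) = (3*18)*(-14) = 54*(-14) = -756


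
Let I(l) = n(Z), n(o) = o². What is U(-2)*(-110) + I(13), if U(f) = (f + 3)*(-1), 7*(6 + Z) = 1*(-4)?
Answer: 7506/49 ≈ 153.18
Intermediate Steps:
Z = -46/7 (Z = -6 + (1*(-4))/7 = -6 + (⅐)*(-4) = -6 - 4/7 = -46/7 ≈ -6.5714)
I(l) = 2116/49 (I(l) = (-46/7)² = 2116/49)
U(f) = -3 - f (U(f) = (3 + f)*(-1) = -3 - f)
U(-2)*(-110) + I(13) = (-3 - 1*(-2))*(-110) + 2116/49 = (-3 + 2)*(-110) + 2116/49 = -1*(-110) + 2116/49 = 110 + 2116/49 = 7506/49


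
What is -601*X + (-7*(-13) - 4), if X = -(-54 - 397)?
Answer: -270964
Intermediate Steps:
X = 451 (X = -1*(-451) = 451)
-601*X + (-7*(-13) - 4) = -601*451 + (-7*(-13) - 4) = -271051 + (91 - 4) = -271051 + 87 = -270964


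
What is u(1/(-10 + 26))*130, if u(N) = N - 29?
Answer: -30095/8 ≈ -3761.9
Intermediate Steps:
u(N) = -29 + N
u(1/(-10 + 26))*130 = (-29 + 1/(-10 + 26))*130 = (-29 + 1/16)*130 = -463/16*130 = -30095/8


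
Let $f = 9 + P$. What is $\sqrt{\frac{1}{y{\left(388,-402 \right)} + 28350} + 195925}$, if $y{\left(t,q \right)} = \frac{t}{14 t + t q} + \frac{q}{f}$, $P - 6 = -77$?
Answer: $\frac{3 \sqrt{2532438241029646963169}}{341071757} \approx 442.63$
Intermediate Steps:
$P = -71$ ($P = 6 - 77 = -71$)
$f = -62$ ($f = 9 - 71 = -62$)
$y{\left(t,q \right)} = - \frac{q}{62} + \frac{t}{14 t + q t}$ ($y{\left(t,q \right)} = \frac{t}{14 t + t q} + \frac{q}{-62} = \frac{t}{14 t + q t} + q \left(- \frac{1}{62}\right) = \frac{t}{14 t + q t} - \frac{q}{62} = - \frac{q}{62} + \frac{t}{14 t + q t}$)
$\sqrt{\frac{1}{y{\left(388,-402 \right)} + 28350} + 195925} = \sqrt{\frac{1}{\frac{62 - \left(-402\right)^{2} - -5628}{62 \left(14 - 402\right)} + 28350} + 195925} = \sqrt{\frac{1}{\frac{62 - 161604 + 5628}{62 \left(-388\right)} + 28350} + 195925} = \sqrt{\frac{1}{\frac{1}{62} \left(- \frac{1}{388}\right) \left(62 - 161604 + 5628\right) + 28350} + 195925} = \sqrt{\frac{1}{\frac{1}{62} \left(- \frac{1}{388}\right) \left(-155914\right) + 28350} + 195925} = \sqrt{\frac{1}{\frac{77957}{12028} + 28350} + 195925} = \sqrt{\frac{1}{\frac{341071757}{12028}} + 195925} = \sqrt{\frac{12028}{341071757} + 195925} = \sqrt{\frac{66824484002253}{341071757}} = \frac{3 \sqrt{2532438241029646963169}}{341071757}$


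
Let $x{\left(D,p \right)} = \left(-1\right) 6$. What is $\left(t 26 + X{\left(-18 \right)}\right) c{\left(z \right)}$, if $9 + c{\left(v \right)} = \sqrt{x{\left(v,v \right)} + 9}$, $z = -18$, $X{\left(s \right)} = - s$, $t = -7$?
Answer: $1476 - 164 \sqrt{3} \approx 1191.9$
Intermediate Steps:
$x{\left(D,p \right)} = -6$
$c{\left(v \right)} = -9 + \sqrt{3}$ ($c{\left(v \right)} = -9 + \sqrt{-6 + 9} = -9 + \sqrt{3}$)
$\left(t 26 + X{\left(-18 \right)}\right) c{\left(z \right)} = \left(\left(-7\right) 26 - -18\right) \left(-9 + \sqrt{3}\right) = \left(-182 + 18\right) \left(-9 + \sqrt{3}\right) = - 164 \left(-9 + \sqrt{3}\right) = 1476 - 164 \sqrt{3}$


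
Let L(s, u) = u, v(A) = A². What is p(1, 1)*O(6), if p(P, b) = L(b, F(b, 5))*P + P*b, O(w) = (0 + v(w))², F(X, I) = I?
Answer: 7776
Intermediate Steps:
O(w) = w⁴ (O(w) = (0 + w²)² = (w²)² = w⁴)
p(P, b) = 5*P + P*b
p(1, 1)*O(6) = (1*(5 + 1))*6⁴ = (1*6)*1296 = 6*1296 = 7776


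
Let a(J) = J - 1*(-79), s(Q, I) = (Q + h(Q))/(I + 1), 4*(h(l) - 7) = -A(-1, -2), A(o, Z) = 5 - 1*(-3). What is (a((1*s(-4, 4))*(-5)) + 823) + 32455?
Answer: 33356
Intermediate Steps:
A(o, Z) = 8 (A(o, Z) = 5 + 3 = 8)
h(l) = 5 (h(l) = 7 + (-1*8)/4 = 7 + (¼)*(-8) = 7 - 2 = 5)
s(Q, I) = (5 + Q)/(1 + I) (s(Q, I) = (Q + 5)/(I + 1) = (5 + Q)/(1 + I))
a(J) = 79 + J (a(J) = J + 79 = 79 + J)
(a((1*s(-4, 4))*(-5)) + 823) + 32455 = ((79 + (1*((5 - 4)/(1 + 4)))*(-5)) + 823) + 32455 = ((79 + (1*(1/5))*(-5)) + 823) + 32455 = ((79 + (1*((⅕)*1))*(-5)) + 823) + 32455 = ((79 + (1*(⅕))*(-5)) + 823) + 32455 = ((79 + (⅕)*(-5)) + 823) + 32455 = ((79 - 1) + 823) + 32455 = (78 + 823) + 32455 = 901 + 32455 = 33356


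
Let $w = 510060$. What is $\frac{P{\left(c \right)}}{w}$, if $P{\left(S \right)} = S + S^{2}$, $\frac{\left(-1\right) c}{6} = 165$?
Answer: $\frac{32637}{17002} \approx 1.9196$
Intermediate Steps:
$c = -990$ ($c = \left(-6\right) 165 = -990$)
$\frac{P{\left(c \right)}}{w} = \frac{\left(-990\right) \left(1 - 990\right)}{510060} = \left(-990\right) \left(-989\right) \frac{1}{510060} = 979110 \cdot \frac{1}{510060} = \frac{32637}{17002}$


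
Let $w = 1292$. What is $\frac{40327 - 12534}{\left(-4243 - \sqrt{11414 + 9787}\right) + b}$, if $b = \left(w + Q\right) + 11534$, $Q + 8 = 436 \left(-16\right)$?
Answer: $\frac{14813669}{845200} + \frac{27793 \sqrt{21201}}{2535600} \approx 19.123$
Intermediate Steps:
$Q = -6984$ ($Q = -8 + 436 \left(-16\right) = -8 - 6976 = -6984$)
$b = 5842$ ($b = \left(1292 - 6984\right) + 11534 = -5692 + 11534 = 5842$)
$\frac{40327 - 12534}{\left(-4243 - \sqrt{11414 + 9787}\right) + b} = \frac{40327 - 12534}{\left(-4243 - \sqrt{11414 + 9787}\right) + 5842} = \frac{27793}{\left(-4243 - \sqrt{21201}\right) + 5842} = \frac{27793}{1599 - \sqrt{21201}}$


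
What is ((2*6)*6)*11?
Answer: 792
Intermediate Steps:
((2*6)*6)*11 = (12*6)*11 = 72*11 = 792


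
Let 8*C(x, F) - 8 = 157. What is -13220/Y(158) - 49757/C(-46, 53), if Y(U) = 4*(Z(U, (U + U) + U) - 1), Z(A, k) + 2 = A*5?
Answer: -313815397/129855 ≈ -2416.7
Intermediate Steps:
C(x, F) = 165/8 (C(x, F) = 1 + (⅛)*157 = 1 + 157/8 = 165/8)
Z(A, k) = -2 + 5*A (Z(A, k) = -2 + A*5 = -2 + 5*A)
Y(U) = -12 + 20*U (Y(U) = 4*((-2 + 5*U) - 1) = 4*(-3 + 5*U) = -12 + 20*U)
-13220/Y(158) - 49757/C(-46, 53) = -13220/(-12 + 20*158) - 49757/165/8 = -13220/(-12 + 3160) - 49757*8/165 = -13220/3148 - 398056/165 = -13220*1/3148 - 398056/165 = -3305/787 - 398056/165 = -313815397/129855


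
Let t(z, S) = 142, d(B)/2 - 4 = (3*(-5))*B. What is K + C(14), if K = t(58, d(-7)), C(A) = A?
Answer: 156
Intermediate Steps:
d(B) = 8 - 30*B (d(B) = 8 + 2*((3*(-5))*B) = 8 + 2*(-15*B) = 8 - 30*B)
K = 142
K + C(14) = 142 + 14 = 156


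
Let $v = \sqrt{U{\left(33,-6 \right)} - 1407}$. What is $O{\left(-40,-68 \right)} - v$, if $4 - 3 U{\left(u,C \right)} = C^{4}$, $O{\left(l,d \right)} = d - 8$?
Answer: $-76 - \frac{i \sqrt{16539}}{3} \approx -76.0 - 42.868 i$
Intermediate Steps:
$O{\left(l,d \right)} = -8 + d$
$U{\left(u,C \right)} = \frac{4}{3} - \frac{C^{4}}{3}$
$v = \frac{i \sqrt{16539}}{3}$ ($v = \sqrt{\left(\frac{4}{3} - \frac{\left(-6\right)^{4}}{3}\right) - 1407} = \sqrt{\left(\frac{4}{3} - 432\right) - 1407} = \sqrt{- \frac{1292}{3} - 1407} = \sqrt{- \frac{5513}{3}} = \frac{i \sqrt{16539}}{3} \approx 42.868 i$)
$O{\left(-40,-68 \right)} - v = \left(-8 - 68\right) - \frac{i \sqrt{16539}}{3} = -76 - \frac{i \sqrt{16539}}{3}$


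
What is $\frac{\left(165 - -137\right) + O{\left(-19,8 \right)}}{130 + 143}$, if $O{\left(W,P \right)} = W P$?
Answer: $\frac{50}{91} \approx 0.54945$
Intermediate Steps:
$O{\left(W,P \right)} = P W$
$\frac{\left(165 - -137\right) + O{\left(-19,8 \right)}}{130 + 143} = \frac{\left(165 - -137\right) + 8 \left(-19\right)}{130 + 143} = \frac{\left(165 + 137\right) - 152}{273} = \left(302 - 152\right) \frac{1}{273} = 150 \cdot \frac{1}{273} = \frac{50}{91}$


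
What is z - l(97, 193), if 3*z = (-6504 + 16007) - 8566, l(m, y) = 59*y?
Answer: -33224/3 ≈ -11075.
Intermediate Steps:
z = 937/3 (z = ((-6504 + 16007) - 8566)/3 = (9503 - 8566)/3 = (1/3)*937 = 937/3 ≈ 312.33)
z - l(97, 193) = 937/3 - 59*193 = 937/3 - 1*11387 = 937/3 - 11387 = -33224/3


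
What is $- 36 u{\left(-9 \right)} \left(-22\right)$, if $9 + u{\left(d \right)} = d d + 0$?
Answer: $57024$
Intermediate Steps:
$u{\left(d \right)} = -9 + d^{2}$ ($u{\left(d \right)} = -9 + \left(d d + 0\right) = -9 + \left(d^{2} + 0\right) = -9 + d^{2}$)
$- 36 u{\left(-9 \right)} \left(-22\right) = - 36 \left(-9 + \left(-9\right)^{2}\right) \left(-22\right) = - 36 \left(-9 + 81\right) \left(-22\right) = \left(-36\right) 72 \left(-22\right) = \left(-2592\right) \left(-22\right) = 57024$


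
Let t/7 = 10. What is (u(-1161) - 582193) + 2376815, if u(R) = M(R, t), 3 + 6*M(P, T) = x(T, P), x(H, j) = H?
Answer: 10767799/6 ≈ 1.7946e+6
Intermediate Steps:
t = 70 (t = 7*10 = 70)
M(P, T) = -½ + T/6
u(R) = 67/6 (u(R) = -½ + (⅙)*70 = -½ + 35/3 = 67/6)
(u(-1161) - 582193) + 2376815 = (67/6 - 582193) + 2376815 = -3493091/6 + 2376815 = 10767799/6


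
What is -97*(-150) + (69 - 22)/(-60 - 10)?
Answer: 1018453/70 ≈ 14549.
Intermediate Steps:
-97*(-150) + (69 - 22)/(-60 - 10) = 14550 + 47/(-70) = 14550 + 47*(-1/70) = 14550 - 47/70 = 1018453/70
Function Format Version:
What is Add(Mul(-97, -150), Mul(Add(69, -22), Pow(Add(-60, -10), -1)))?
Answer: Rational(1018453, 70) ≈ 14549.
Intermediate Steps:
Add(Mul(-97, -150), Mul(Add(69, -22), Pow(Add(-60, -10), -1))) = Add(14550, Mul(47, Pow(-70, -1))) = Add(14550, Mul(47, Rational(-1, 70))) = Add(14550, Rational(-47, 70)) = Rational(1018453, 70)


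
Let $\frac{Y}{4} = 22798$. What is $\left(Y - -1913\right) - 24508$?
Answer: $68597$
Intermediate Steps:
$Y = 91192$ ($Y = 4 \cdot 22798 = 91192$)
$\left(Y - -1913\right) - 24508 = \left(91192 - -1913\right) - 24508 = \left(91192 + \left(-85 + 1998\right)\right) - 24508 = \left(91192 + 1913\right) - 24508 = 93105 - 24508 = 68597$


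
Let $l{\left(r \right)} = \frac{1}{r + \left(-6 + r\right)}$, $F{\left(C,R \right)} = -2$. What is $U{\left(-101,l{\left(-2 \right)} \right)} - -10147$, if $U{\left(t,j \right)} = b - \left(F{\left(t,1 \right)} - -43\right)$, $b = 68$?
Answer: $10174$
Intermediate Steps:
$l{\left(r \right)} = \frac{1}{-6 + 2 r}$
$U{\left(t,j \right)} = 27$ ($U{\left(t,j \right)} = 68 - \left(-2 - -43\right) = 68 - \left(-2 + 43\right) = 68 - 41 = 27$)
$U{\left(-101,l{\left(-2 \right)} \right)} - -10147 = 27 - -10147 = 27 + 10147 = 10174$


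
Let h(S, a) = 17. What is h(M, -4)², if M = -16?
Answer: 289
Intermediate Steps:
h(M, -4)² = 17² = 289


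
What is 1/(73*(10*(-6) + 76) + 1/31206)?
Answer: 31206/36448609 ≈ 0.00085616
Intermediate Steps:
1/(73*(10*(-6) + 76) + 1/31206) = 1/(73*(-60 + 76) + 1/31206) = 1/(73*16 + 1/31206) = 1/(1168 + 1/31206) = 1/(36448609/31206) = 31206/36448609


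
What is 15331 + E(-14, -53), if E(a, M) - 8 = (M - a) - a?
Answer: 15314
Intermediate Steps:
E(a, M) = 8 + M - 2*a (E(a, M) = 8 + ((M - a) - a) = 8 + (M - 2*a) = 8 + M - 2*a)
15331 + E(-14, -53) = 15331 + (8 - 53 - 2*(-14)) = 15331 + (8 - 53 + 28) = 15331 - 17 = 15314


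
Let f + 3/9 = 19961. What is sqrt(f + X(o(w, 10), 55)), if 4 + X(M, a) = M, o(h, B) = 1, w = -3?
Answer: sqrt(179619)/3 ≈ 141.27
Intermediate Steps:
X(M, a) = -4 + M
f = 59882/3 (f = -1/3 + 19961 = 59882/3 ≈ 19961.)
sqrt(f + X(o(w, 10), 55)) = sqrt(59882/3 + (-4 + 1)) = sqrt(59882/3 - 3) = sqrt(59873/3) = sqrt(179619)/3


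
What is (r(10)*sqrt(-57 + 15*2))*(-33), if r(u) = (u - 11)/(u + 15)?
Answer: 99*I*sqrt(3)/25 ≈ 6.8589*I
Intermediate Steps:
r(u) = (-11 + u)/(15 + u)
(r(10)*sqrt(-57 + 15*2))*(-33) = (((-11 + 10)/(15 + 10))*sqrt(-57 + 15*2))*(-33) = ((-1/25)*sqrt(-57 + 30))*(-33) = (((1/25)*(-1))*sqrt(-27))*(-33) = -3*I*sqrt(3)/25*(-33) = 99*I*sqrt(3)/25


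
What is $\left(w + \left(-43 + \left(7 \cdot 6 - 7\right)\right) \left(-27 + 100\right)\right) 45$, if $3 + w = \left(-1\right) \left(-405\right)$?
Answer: $-8190$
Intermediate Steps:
$w = 402$ ($w = -3 - -405 = -3 + 405 = 402$)
$\left(w + \left(-43 + \left(7 \cdot 6 - 7\right)\right) \left(-27 + 100\right)\right) 45 = \left(402 + \left(-43 + \left(7 \cdot 6 - 7\right)\right) \left(-27 + 100\right)\right) 45 = \left(402 + \left(-43 + \left(42 - 7\right)\right) 73\right) 45 = \left(402 + \left(-43 + 35\right) 73\right) 45 = \left(402 - 584\right) 45 = \left(-182\right) 45 = -8190$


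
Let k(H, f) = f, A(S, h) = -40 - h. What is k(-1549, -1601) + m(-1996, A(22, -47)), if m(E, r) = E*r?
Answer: -15573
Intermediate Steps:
k(-1549, -1601) + m(-1996, A(22, -47)) = -1601 - 1996*(-40 - 1*(-47)) = -1601 - 1996*(-40 + 47) = -1601 - 1996*7 = -1601 - 13972 = -15573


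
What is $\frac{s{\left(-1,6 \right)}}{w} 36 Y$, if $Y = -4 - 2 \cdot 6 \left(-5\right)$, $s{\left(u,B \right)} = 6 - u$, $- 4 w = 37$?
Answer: $- \frac{56448}{37} \approx -1525.6$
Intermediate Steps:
$w = - \frac{37}{4}$ ($w = \left(- \frac{1}{4}\right) 37 = - \frac{37}{4} \approx -9.25$)
$Y = 56$ ($Y = -4 - -60 = -4 + 60 = 56$)
$\frac{s{\left(-1,6 \right)}}{w} 36 Y = \frac{6 - -1}{- \frac{37}{4}} \cdot 36 \cdot 56 = \left(6 + 1\right) \left(- \frac{4}{37}\right) 36 \cdot 56 = 7 \left(- \frac{4}{37}\right) 36 \cdot 56 = \left(- \frac{28}{37}\right) 36 \cdot 56 = \left(- \frac{1008}{37}\right) 56 = - \frac{56448}{37}$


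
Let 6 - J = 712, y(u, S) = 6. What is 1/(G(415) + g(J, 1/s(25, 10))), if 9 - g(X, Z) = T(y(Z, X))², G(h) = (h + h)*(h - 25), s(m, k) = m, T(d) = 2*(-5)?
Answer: 1/323609 ≈ 3.0902e-6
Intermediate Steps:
J = -706 (J = 6 - 1*712 = 6 - 712 = -706)
T(d) = -10
G(h) = 2*h*(-25 + h) (G(h) = (2*h)*(-25 + h) = 2*h*(-25 + h))
g(X, Z) = -91 (g(X, Z) = 9 - 1*(-10)² = 9 - 1*100 = 9 - 100 = -91)
1/(G(415) + g(J, 1/s(25, 10))) = 1/(2*415*(-25 + 415) - 91) = 1/(2*415*390 - 91) = 1/(323700 - 91) = 1/323609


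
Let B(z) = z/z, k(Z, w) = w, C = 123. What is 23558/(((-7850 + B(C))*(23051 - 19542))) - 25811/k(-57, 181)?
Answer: -710894465349/4985127521 ≈ -142.60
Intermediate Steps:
B(z) = 1
23558/(((-7850 + B(C))*(23051 - 19542))) - 25811/k(-57, 181) = 23558/(((-7850 + 1)*(23051 - 19542))) - 25811/181 = 23558/((-7849*3509)) - 25811*1/181 = 23558/(-27542141) - 25811/181 = 23558*(-1/27542141) - 25811/181 = -23558/27542141 - 25811/181 = -710894465349/4985127521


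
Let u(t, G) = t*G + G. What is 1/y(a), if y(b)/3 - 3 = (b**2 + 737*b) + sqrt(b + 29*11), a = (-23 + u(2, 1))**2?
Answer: 151601/206845768090 - sqrt(719)/620537304270 ≈ 7.3287e-7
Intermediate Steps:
u(t, G) = G + G*t (u(t, G) = G*t + G = G + G*t)
a = 400 (a = (-23 + 1*(1 + 2))**2 = (-23 + 1*3)**2 = (-23 + 3)**2 = (-20)**2 = 400)
y(b) = 9 + 3*b**2 + 3*sqrt(319 + b) + 2211*b (y(b) = 9 + 3*((b**2 + 737*b) + sqrt(b + 29*11)) = 9 + 3*((b**2 + 737*b) + sqrt(b + 319)) = 9 + 3*((b**2 + 737*b) + sqrt(319 + b)) = 9 + 3*(b**2 + sqrt(319 + b) + 737*b) = 9 + (3*b**2 + 3*sqrt(319 + b) + 2211*b) = 9 + 3*b**2 + 3*sqrt(319 + b) + 2211*b)
1/y(a) = 1/(9 + 3*400**2 + 3*sqrt(319 + 400) + 2211*400) = 1/(9 + 3*160000 + 3*sqrt(719) + 884400) = 1/(9 + 480000 + 3*sqrt(719) + 884400) = 1/(1364409 + 3*sqrt(719))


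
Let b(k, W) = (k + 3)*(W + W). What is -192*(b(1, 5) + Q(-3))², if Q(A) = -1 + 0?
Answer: -292032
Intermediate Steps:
Q(A) = -1
b(k, W) = 2*W*(3 + k) (b(k, W) = (3 + k)*(2*W) = 2*W*(3 + k))
-192*(b(1, 5) + Q(-3))² = -192*(2*5*(3 + 1) - 1)² = -192*(2*5*4 - 1)² = -192*(40 - 1)² = -192*39² = -192*1521 = -292032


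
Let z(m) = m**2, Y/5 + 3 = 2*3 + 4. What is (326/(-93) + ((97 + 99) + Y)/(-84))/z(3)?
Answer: -2327/3348 ≈ -0.69504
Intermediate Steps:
Y = 35 (Y = -15 + 5*(2*3 + 4) = -15 + 5*(6 + 4) = -15 + 5*10 = -15 + 50 = 35)
(326/(-93) + ((97 + 99) + Y)/(-84))/z(3) = (326/(-93) + ((97 + 99) + 35)/(-84))/(3**2) = (326*(-1/93) + (196 + 35)*(-1/84))/9 = (-326/93 + 231*(-1/84))*(1/9) = (-326/93 - 11/4)*(1/9) = -2327/372*1/9 = -2327/3348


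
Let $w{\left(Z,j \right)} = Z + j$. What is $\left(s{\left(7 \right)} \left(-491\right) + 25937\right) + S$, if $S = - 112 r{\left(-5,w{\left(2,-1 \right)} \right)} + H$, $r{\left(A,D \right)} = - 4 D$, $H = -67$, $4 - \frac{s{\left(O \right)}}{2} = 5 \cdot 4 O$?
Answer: $159870$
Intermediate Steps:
$s{\left(O \right)} = 8 - 40 O$ ($s{\left(O \right)} = 8 - 2 \cdot 5 \cdot 4 O = 8 - 2 \cdot 20 O = 8 - 40 O$)
$S = 381$ ($S = - 112 \left(- 4 \left(2 - 1\right)\right) - 67 = - 112 \left(\left(-4\right) 1\right) - 67 = \left(-112\right) \left(-4\right) - 67 = 448 - 67 = 381$)
$\left(s{\left(7 \right)} \left(-491\right) + 25937\right) + S = \left(\left(8 - 280\right) \left(-491\right) + 25937\right) + 381 = \left(\left(-272\right) \left(-491\right) + 25937\right) + 381 = \left(133552 + 25937\right) + 381 = 159489 + 381 = 159870$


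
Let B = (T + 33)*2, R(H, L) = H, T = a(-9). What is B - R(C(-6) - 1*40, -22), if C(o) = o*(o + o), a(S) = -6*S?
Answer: 142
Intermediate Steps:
T = 54 (T = -6*(-9) = 54)
C(o) = 2*o**2 (C(o) = o*(2*o) = 2*o**2)
B = 174 (B = (54 + 33)*2 = 87*2 = 174)
B - R(C(-6) - 1*40, -22) = 174 - (2*(-6)**2 - 1*40) = 174 - (2*36 - 40) = 174 - (72 - 40) = 174 - 1*32 = 174 - 32 = 142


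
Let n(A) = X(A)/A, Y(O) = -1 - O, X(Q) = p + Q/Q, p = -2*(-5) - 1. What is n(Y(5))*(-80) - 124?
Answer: 28/3 ≈ 9.3333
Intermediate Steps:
p = 9 (p = 10 - 1 = 9)
X(Q) = 10 (X(Q) = 9 + Q/Q = 9 + 1 = 10)
n(A) = 10/A
n(Y(5))*(-80) - 124 = (10/(-1 - 1*5))*(-80) - 124 = (10/(-1 - 5))*(-80) - 124 = (10/(-6))*(-80) - 124 = (10*(-⅙))*(-80) - 124 = -5/3*(-80) - 124 = 400/3 - 124 = 28/3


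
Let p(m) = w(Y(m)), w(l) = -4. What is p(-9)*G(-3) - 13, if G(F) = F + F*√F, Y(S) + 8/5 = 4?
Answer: -1 + 12*I*√3 ≈ -1.0 + 20.785*I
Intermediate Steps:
Y(S) = 12/5 (Y(S) = -8/5 + 4 = 12/5)
p(m) = -4
G(F) = F + F^(3/2)
p(-9)*G(-3) - 13 = -4*(-3 + (-3)^(3/2)) - 13 = -4*(-3 - 3*I*√3) - 13 = (12 + 12*I*√3) - 13 = -1 + 12*I*√3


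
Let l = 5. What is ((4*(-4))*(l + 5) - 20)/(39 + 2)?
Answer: -180/41 ≈ -4.3902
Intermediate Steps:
((4*(-4))*(l + 5) - 20)/(39 + 2) = ((4*(-4))*(5 + 5) - 20)/(39 + 2) = (-16*10 - 20)/41 = (-160 - 20)*(1/41) = -180*1/41 = -180/41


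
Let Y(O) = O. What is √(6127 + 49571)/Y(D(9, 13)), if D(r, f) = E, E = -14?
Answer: -√55698/14 ≈ -16.857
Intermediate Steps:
D(r, f) = -14
√(6127 + 49571)/Y(D(9, 13)) = √(6127 + 49571)/(-14) = √55698*(-1/14) = -√55698/14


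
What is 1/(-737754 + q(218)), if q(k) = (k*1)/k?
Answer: -1/737753 ≈ -1.3555e-6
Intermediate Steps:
q(k) = 1 (q(k) = k/k = 1)
1/(-737754 + q(218)) = 1/(-737754 + 1) = 1/(-737753) = -1/737753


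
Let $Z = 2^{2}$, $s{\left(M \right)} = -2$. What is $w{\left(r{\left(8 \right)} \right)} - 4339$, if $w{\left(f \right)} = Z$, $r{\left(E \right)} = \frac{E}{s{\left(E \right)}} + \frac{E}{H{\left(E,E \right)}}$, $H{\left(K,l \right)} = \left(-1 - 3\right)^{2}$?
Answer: $-4335$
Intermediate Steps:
$H{\left(K,l \right)} = 16$ ($H{\left(K,l \right)} = \left(-4\right)^{2} = 16$)
$r{\left(E \right)} = - \frac{7 E}{16}$ ($r{\left(E \right)} = \frac{E}{-2} + \frac{E}{16} = E \left(- \frac{1}{2}\right) + E \frac{1}{16} = - \frac{E}{2} + \frac{E}{16} = - \frac{7 E}{16}$)
$Z = 4$
$w{\left(f \right)} = 4$
$w{\left(r{\left(8 \right)} \right)} - 4339 = 4 - 4339 = -4335$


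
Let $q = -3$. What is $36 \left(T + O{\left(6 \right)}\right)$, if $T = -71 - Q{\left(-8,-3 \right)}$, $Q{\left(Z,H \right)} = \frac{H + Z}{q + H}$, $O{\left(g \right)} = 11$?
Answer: $-2226$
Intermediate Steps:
$Q{\left(Z,H \right)} = \frac{H + Z}{-3 + H}$
$T = - \frac{437}{6}$ ($T = -71 - \frac{-3 - 8}{-3 - 3} = -71 - \frac{1}{-6} \left(-11\right) = -71 - \left(- \frac{1}{6}\right) \left(-11\right) = -71 - \frac{11}{6} = - \frac{437}{6} \approx -72.833$)
$36 \left(T + O{\left(6 \right)}\right) = 36 \left(- \frac{437}{6} + 11\right) = 36 \left(- \frac{371}{6}\right) = -2226$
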